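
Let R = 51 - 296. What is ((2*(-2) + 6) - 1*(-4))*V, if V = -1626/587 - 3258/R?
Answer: 9084456/143815 ≈ 63.168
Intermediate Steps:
R = -245
V = 1514076/143815 (V = -1626/587 - 3258/(-245) = -1626*1/587 - 3258*(-1/245) = -1626/587 + 3258/245 = 1514076/143815 ≈ 10.528)
((2*(-2) + 6) - 1*(-4))*V = ((2*(-2) + 6) - 1*(-4))*(1514076/143815) = ((-4 + 6) + 4)*(1514076/143815) = (2 + 4)*(1514076/143815) = 6*(1514076/143815) = 9084456/143815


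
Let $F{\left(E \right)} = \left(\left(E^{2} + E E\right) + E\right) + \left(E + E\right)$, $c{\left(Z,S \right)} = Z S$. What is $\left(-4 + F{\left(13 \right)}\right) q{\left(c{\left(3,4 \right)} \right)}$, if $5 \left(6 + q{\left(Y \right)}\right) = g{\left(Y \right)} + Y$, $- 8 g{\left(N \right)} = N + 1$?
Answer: $- \frac{58561}{40} \approx -1464.0$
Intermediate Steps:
$g{\left(N \right)} = - \frac{1}{8} - \frac{N}{8}$ ($g{\left(N \right)} = - \frac{N + 1}{8} = - \frac{1 + N}{8} = - \frac{1}{8} - \frac{N}{8}$)
$c{\left(Z,S \right)} = S Z$
$q{\left(Y \right)} = - \frac{241}{40} + \frac{7 Y}{40}$ ($q{\left(Y \right)} = -6 + \frac{\left(- \frac{1}{8} - \frac{Y}{8}\right) + Y}{5} = -6 + \frac{- \frac{1}{8} + \frac{7 Y}{8}}{5} = -6 + \left(- \frac{1}{40} + \frac{7 Y}{40}\right) = - \frac{241}{40} + \frac{7 Y}{40}$)
$F{\left(E \right)} = 2 E^{2} + 3 E$ ($F{\left(E \right)} = \left(\left(E^{2} + E^{2}\right) + E\right) + 2 E = \left(2 E^{2} + E\right) + 2 E = \left(E + 2 E^{2}\right) + 2 E = 2 E^{2} + 3 E$)
$\left(-4 + F{\left(13 \right)}\right) q{\left(c{\left(3,4 \right)} \right)} = \left(-4 + 13 \left(3 + 2 \cdot 13\right)\right) \left(- \frac{241}{40} + \frac{7 \cdot 4 \cdot 3}{40}\right) = \left(-4 + 13 \left(3 + 26\right)\right) \left(- \frac{241}{40} + \frac{7}{40} \cdot 12\right) = \left(-4 + 13 \cdot 29\right) \left(- \frac{241}{40} + \frac{21}{10}\right) = \left(-4 + 377\right) \left(- \frac{157}{40}\right) = 373 \left(- \frac{157}{40}\right) = - \frac{58561}{40}$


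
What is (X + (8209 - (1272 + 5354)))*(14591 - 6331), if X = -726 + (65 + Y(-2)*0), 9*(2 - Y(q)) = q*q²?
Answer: 7615720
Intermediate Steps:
Y(q) = 2 - q³/9 (Y(q) = 2 - q*q²/9 = 2 - q³/9)
X = -661 (X = -726 + (65 + (2 - ⅑*(-2)³)*0) = -726 + (65 + (2 - ⅑*(-8))*0) = -726 + (65 + (2 + 8/9)*0) = -726 + (65 + (26/9)*0) = -726 + (65 + 0) = -726 + 65 = -661)
(X + (8209 - (1272 + 5354)))*(14591 - 6331) = (-661 + (8209 - (1272 + 5354)))*(14591 - 6331) = (-661 + (8209 - 1*6626))*8260 = (-661 + (8209 - 6626))*8260 = (-661 + 1583)*8260 = 922*8260 = 7615720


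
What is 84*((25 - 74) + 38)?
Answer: -924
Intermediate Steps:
84*((25 - 74) + 38) = 84*(-49 + 38) = 84*(-11) = -924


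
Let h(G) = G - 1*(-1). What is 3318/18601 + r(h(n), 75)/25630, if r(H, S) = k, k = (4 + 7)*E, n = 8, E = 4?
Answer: 3902672/21670165 ≈ 0.18009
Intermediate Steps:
h(G) = 1 + G (h(G) = G + 1 = 1 + G)
k = 44 (k = (4 + 7)*4 = 11*4 = 44)
r(H, S) = 44
3318/18601 + r(h(n), 75)/25630 = 3318/18601 + 44/25630 = 3318*(1/18601) + 44*(1/25630) = 3318/18601 + 2/1165 = 3902672/21670165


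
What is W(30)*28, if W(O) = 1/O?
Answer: 14/15 ≈ 0.93333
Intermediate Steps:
W(30)*28 = 28/30 = (1/30)*28 = 14/15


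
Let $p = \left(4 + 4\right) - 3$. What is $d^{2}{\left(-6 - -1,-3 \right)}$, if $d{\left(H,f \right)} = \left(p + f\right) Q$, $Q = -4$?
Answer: $64$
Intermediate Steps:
$p = 5$ ($p = 8 - 3 = 5$)
$d{\left(H,f \right)} = -20 - 4 f$ ($d{\left(H,f \right)} = \left(5 + f\right) \left(-4\right) = -20 - 4 f$)
$d^{2}{\left(-6 - -1,-3 \right)} = \left(-20 - -12\right)^{2} = \left(-20 + 12\right)^{2} = \left(-8\right)^{2} = 64$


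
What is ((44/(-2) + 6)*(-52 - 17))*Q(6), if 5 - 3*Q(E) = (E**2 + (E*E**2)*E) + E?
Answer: -490544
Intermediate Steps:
Q(E) = 5/3 - E/3 - E**2/3 - E**4/3 (Q(E) = 5/3 - ((E**2 + (E*E**2)*E) + E)/3 = 5/3 - ((E**2 + E**3*E) + E)/3 = 5/3 - ((E**2 + E**4) + E)/3 = 5/3 - (E + E**2 + E**4)/3 = 5/3 + (-E/3 - E**2/3 - E**4/3) = 5/3 - E/3 - E**2/3 - E**4/3)
((44/(-2) + 6)*(-52 - 17))*Q(6) = ((44/(-2) + 6)*(-52 - 17))*(5/3 - 1/3*6 - 1/3*6**2 - 1/3*6**4) = ((44*(-1/2) + 6)*(-69))*(5/3 - 2 - 1/3*36 - 1/3*1296) = ((-22 + 6)*(-69))*(5/3 - 2 - 12 - 432) = -16*(-69)*(-1333/3) = 1104*(-1333/3) = -490544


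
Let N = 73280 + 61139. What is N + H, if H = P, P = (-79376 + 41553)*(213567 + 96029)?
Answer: -11709715089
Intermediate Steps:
P = -11709849508 (P = -37823*309596 = -11709849508)
H = -11709849508
N = 134419
N + H = 134419 - 11709849508 = -11709715089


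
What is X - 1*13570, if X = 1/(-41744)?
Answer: -566466081/41744 ≈ -13570.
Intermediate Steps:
X = -1/41744 ≈ -2.3956e-5
X - 1*13570 = -1/41744 - 1*13570 = -1/41744 - 13570 = -566466081/41744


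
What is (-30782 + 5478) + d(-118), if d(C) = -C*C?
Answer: -39228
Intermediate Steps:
d(C) = -C²
(-30782 + 5478) + d(-118) = (-30782 + 5478) - 1*(-118)² = -25304 - 1*13924 = -25304 - 13924 = -39228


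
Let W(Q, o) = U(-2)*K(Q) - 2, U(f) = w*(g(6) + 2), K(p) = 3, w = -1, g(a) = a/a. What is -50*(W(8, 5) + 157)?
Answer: -7300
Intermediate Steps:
g(a) = 1
U(f) = -3 (U(f) = -(1 + 2) = -1*3 = -3)
W(Q, o) = -11 (W(Q, o) = -3*3 - 2 = -9 - 2 = -11)
-50*(W(8, 5) + 157) = -50*(-11 + 157) = -50*146 = -7300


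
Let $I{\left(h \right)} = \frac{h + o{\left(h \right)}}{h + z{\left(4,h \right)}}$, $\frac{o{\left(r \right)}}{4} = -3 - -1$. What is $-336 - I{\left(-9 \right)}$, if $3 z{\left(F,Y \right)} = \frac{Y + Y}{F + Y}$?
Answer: $- \frac{13189}{39} \approx -338.18$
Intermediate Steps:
$z{\left(F,Y \right)} = \frac{2 Y}{3 \left(F + Y\right)}$ ($z{\left(F,Y \right)} = \frac{\left(Y + Y\right) \frac{1}{F + Y}}{3} = \frac{2 Y \frac{1}{F + Y}}{3} = \frac{2 Y}{3 \left(F + Y\right)}$)
$o{\left(r \right)} = -8$ ($o{\left(r \right)} = 4 \left(-3 - -1\right) = 4 \left(-3 + 1\right) = 4 \left(-2\right) = -8$)
$I{\left(h \right)} = \frac{-8 + h}{h + \frac{2 h}{3 \left(4 + h\right)}}$ ($I{\left(h \right)} = \frac{h - 8}{h + \frac{2 h}{3 \left(4 + h\right)}} = \frac{-8 + h}{h + \frac{2 h}{3 \left(4 + h\right)}}$)
$-336 - I{\left(-9 \right)} = -336 - \frac{3 \left(-8 - 9\right) \left(4 - 9\right)}{\left(-9\right) \left(14 + 3 \left(-9\right)\right)} = -336 - 3 \left(- \frac{1}{9}\right) \frac{1}{14 - 27} \left(-17\right) \left(-5\right) = -336 - 3 \left(- \frac{1}{9}\right) \frac{1}{-13} \left(-17\right) \left(-5\right) = -336 - 3 \left(- \frac{1}{9}\right) \left(- \frac{1}{13}\right) \left(-17\right) \left(-5\right) = -336 - \frac{85}{39} = - \frac{13189}{39}$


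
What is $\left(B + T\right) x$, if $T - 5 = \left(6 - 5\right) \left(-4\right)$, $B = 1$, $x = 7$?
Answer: $14$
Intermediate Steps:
$T = 1$ ($T = 5 + \left(6 - 5\right) \left(-4\right) = 5 + 1 \left(-4\right) = 5 - 4 = 1$)
$\left(B + T\right) x = \left(1 + 1\right) 7 = 2 \cdot 7 = 14$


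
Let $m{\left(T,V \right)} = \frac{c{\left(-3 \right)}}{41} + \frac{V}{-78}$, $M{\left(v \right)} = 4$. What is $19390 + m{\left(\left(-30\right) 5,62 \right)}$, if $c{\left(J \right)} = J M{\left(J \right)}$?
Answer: $\frac{31002871}{1599} \approx 19389.0$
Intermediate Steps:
$c{\left(J \right)} = 4 J$ ($c{\left(J \right)} = J 4 = 4 J$)
$m{\left(T,V \right)} = - \frac{12}{41} - \frac{V}{78}$ ($m{\left(T,V \right)} = \frac{4 \left(-3\right)}{41} + \frac{V}{-78} = \left(-12\right) \frac{1}{41} + V \left(- \frac{1}{78}\right) = - \frac{12}{41} - \frac{V}{78}$)
$19390 + m{\left(\left(-30\right) 5,62 \right)} = 19390 - \frac{1739}{1599} = \frac{31002871}{1599}$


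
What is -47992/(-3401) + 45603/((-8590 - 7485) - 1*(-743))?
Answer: 580717541/52144132 ≈ 11.137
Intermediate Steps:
-47992/(-3401) + 45603/((-8590 - 7485) - 1*(-743)) = -47992*(-1/3401) + 45603/(-16075 + 743) = 47992/3401 + 45603/(-15332) = 47992/3401 + 45603*(-1/15332) = 47992/3401 - 45603/15332 = 580717541/52144132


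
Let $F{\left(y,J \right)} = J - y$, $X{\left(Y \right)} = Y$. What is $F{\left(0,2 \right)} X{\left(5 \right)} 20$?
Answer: $200$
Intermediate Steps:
$F{\left(0,2 \right)} X{\left(5 \right)} 20 = \left(2 - 0\right) 5 \cdot 20 = \left(2 + 0\right) 5 \cdot 20 = 2 \cdot 5 \cdot 20 = 10 \cdot 20 = 200$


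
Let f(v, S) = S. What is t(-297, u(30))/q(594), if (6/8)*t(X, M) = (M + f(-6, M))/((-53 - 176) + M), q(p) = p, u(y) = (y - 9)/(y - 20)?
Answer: -28/673893 ≈ -4.1550e-5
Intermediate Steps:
u(y) = (-9 + y)/(-20 + y)
t(X, M) = 8*M/(3*(-229 + M)) (t(X, M) = 4*((M + M)/((-53 - 176) + M))/3 = 4*((2*M)/(-229 + M))/3 = 4*(2*M/(-229 + M))/3 = 8*M/(3*(-229 + M)))
t(-297, u(30))/q(594) = (8*((-9 + 30)/(-20 + 30))/(3*(-229 + (-9 + 30)/(-20 + 30))))/594 = (8*(21/10)/(3*(-229 + 21/10)))*(1/594) = (8*((⅒)*21)/(3*(-229 + (⅒)*21)))*(1/594) = ((8/3)*(21/10)/(-229 + 21/10))*(1/594) = ((8/3)*(21/10)/(-2269/10))*(1/594) = ((8/3)*(21/10)*(-10/2269))*(1/594) = -56/2269*1/594 = -28/673893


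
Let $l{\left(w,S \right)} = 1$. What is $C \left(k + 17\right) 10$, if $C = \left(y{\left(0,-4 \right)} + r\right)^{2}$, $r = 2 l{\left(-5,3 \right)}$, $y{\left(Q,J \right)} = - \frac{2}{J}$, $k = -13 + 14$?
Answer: $1125$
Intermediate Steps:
$k = 1$
$r = 2$ ($r = 2 \cdot 1 = 2$)
$C = \frac{25}{4}$ ($C = \left(- \frac{2}{-4} + 2\right)^{2} = \left(\left(-2\right) \left(- \frac{1}{4}\right) + 2\right)^{2} = \left(\frac{1}{2} + 2\right)^{2} = \left(\frac{5}{2}\right)^{2} = \frac{25}{4} \approx 6.25$)
$C \left(k + 17\right) 10 = \frac{25 \left(1 + 17\right) 10}{4} = \frac{25 \cdot 18 \cdot 10}{4} = \frac{25}{4} \cdot 180 = 1125$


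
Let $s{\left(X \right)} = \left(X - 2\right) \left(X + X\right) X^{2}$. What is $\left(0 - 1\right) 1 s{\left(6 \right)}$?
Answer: $-1728$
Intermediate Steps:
$s{\left(X \right)} = 2 X^{3} \left(-2 + X\right)$ ($s{\left(X \right)} = \left(-2 + X\right) 2 X X^{2} = 2 X \left(-2 + X\right) X^{2} = 2 X^{3} \left(-2 + X\right)$)
$\left(0 - 1\right) 1 s{\left(6 \right)} = \left(0 - 1\right) 1 \cdot 2 \cdot 6^{3} \left(-2 + 6\right) = \left(0 - 1\right) 1 \cdot 2 \cdot 216 \cdot 4 = \left(-1\right) 1 \cdot 1728 = \left(-1\right) 1728 = -1728$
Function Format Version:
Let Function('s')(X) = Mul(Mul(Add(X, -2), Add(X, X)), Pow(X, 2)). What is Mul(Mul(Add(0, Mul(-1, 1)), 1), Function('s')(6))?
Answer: -1728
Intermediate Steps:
Function('s')(X) = Mul(2, Pow(X, 3), Add(-2, X)) (Function('s')(X) = Mul(Mul(Add(-2, X), Mul(2, X)), Pow(X, 2)) = Mul(Mul(2, X, Add(-2, X)), Pow(X, 2)) = Mul(2, Pow(X, 3), Add(-2, X)))
Mul(Mul(Add(0, Mul(-1, 1)), 1), Function('s')(6)) = Mul(Mul(Add(0, Mul(-1, 1)), 1), Mul(2, Pow(6, 3), Add(-2, 6))) = Mul(Mul(Add(0, -1), 1), Mul(2, 216, 4)) = Mul(Mul(-1, 1), 1728) = Mul(-1, 1728) = -1728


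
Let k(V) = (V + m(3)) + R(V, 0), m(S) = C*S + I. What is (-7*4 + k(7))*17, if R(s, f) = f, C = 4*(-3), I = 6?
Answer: -867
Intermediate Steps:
C = -12
m(S) = 6 - 12*S (m(S) = -12*S + 6 = 6 - 12*S)
k(V) = -30 + V (k(V) = (V + (6 - 12*3)) + 0 = (V + (6 - 36)) + 0 = (V - 30) + 0 = (-30 + V) + 0 = -30 + V)
(-7*4 + k(7))*17 = (-7*4 + (-30 + 7))*17 = (-28 - 23)*17 = -51*17 = -867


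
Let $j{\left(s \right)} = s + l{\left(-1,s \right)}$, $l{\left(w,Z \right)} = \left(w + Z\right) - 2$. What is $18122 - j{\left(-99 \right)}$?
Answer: $18323$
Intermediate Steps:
$l{\left(w,Z \right)} = -2 + Z + w$ ($l{\left(w,Z \right)} = \left(Z + w\right) - 2 = -2 + Z + w$)
$j{\left(s \right)} = -3 + 2 s$ ($j{\left(s \right)} = s - \left(3 - s\right) = s + \left(-3 + s\right) = -3 + 2 s$)
$18122 - j{\left(-99 \right)} = 18122 - \left(-3 + 2 \left(-99\right)\right) = 18122 - \left(-3 - 198\right) = 18122 - -201 = 18122 + 201 = 18323$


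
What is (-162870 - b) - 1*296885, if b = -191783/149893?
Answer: -68913864432/149893 ≈ -4.5975e+5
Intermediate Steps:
b = -191783/149893 (b = -191783*1/149893 = -191783/149893 ≈ -1.2795)
(-162870 - b) - 1*296885 = (-162870 - 1*(-191783/149893)) - 1*296885 = (-162870 + 191783/149893) - 296885 = -24412881127/149893 - 296885 = -68913864432/149893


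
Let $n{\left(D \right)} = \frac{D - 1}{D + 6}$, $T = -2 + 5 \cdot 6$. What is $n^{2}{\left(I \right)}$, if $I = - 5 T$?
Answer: $\frac{19881}{17956} \approx 1.1072$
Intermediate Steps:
$T = 28$ ($T = -2 + 30 = 28$)
$I = -140$ ($I = \left(-5\right) 28 = -140$)
$n{\left(D \right)} = \frac{-1 + D}{6 + D}$
$n^{2}{\left(I \right)} = \left(\frac{-1 - 140}{6 - 140}\right)^{2} = \left(\frac{1}{-134} \left(-141\right)\right)^{2} = \left(\left(- \frac{1}{134}\right) \left(-141\right)\right)^{2} = \left(\frac{141}{134}\right)^{2} = \frac{19881}{17956}$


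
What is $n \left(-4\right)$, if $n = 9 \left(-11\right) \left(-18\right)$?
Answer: $-7128$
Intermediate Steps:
$n = 1782$ ($n = \left(-99\right) \left(-18\right) = 1782$)
$n \left(-4\right) = 1782 \left(-4\right) = -7128$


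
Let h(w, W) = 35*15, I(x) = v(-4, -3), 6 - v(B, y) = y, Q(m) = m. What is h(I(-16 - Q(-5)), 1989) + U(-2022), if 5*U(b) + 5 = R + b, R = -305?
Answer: 293/5 ≈ 58.600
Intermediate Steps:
v(B, y) = 6 - y
I(x) = 9 (I(x) = 6 - 1*(-3) = 6 + 3 = 9)
U(b) = -62 + b/5 (U(b) = -1 + (-305 + b)/5 = -1 + (-61 + b/5) = -62 + b/5)
h(w, W) = 525
h(I(-16 - Q(-5)), 1989) + U(-2022) = 525 + (-62 + (⅕)*(-2022)) = 525 + (-62 - 2022/5) = 525 - 2332/5 = 293/5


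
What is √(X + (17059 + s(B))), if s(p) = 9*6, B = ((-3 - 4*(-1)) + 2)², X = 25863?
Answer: 4*√2686 ≈ 207.31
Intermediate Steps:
B = 9 (B = ((-3 + 4) + 2)² = (1 + 2)² = 3² = 9)
s(p) = 54
√(X + (17059 + s(B))) = √(25863 + (17059 + 54)) = √(25863 + 17113) = √42976 = 4*√2686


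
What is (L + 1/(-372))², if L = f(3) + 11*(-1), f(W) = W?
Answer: 8862529/138384 ≈ 64.043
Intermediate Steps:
L = -8 (L = 3 + 11*(-1) = 3 - 11 = -8)
(L + 1/(-372))² = (-8 + 1/(-372))² = (-8 - 1/372)² = (-2977/372)² = 8862529/138384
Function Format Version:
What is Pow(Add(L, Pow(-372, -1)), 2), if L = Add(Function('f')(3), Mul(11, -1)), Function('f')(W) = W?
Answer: Rational(8862529, 138384) ≈ 64.043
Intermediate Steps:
L = -8 (L = Add(3, Mul(11, -1)) = Add(3, -11) = -8)
Pow(Add(L, Pow(-372, -1)), 2) = Pow(Add(-8, Pow(-372, -1)), 2) = Pow(Add(-8, Rational(-1, 372)), 2) = Pow(Rational(-2977, 372), 2) = Rational(8862529, 138384)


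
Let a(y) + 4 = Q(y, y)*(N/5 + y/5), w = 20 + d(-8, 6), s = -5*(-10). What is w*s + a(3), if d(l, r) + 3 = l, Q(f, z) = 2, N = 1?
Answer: 2238/5 ≈ 447.60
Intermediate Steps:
s = 50
d(l, r) = -3 + l
w = 9 (w = 20 + (-3 - 8) = 20 - 11 = 9)
a(y) = -18/5 + 2*y/5 (a(y) = -4 + 2*(1/5 + y/5) = -4 + 2*(1*(⅕) + y*(⅕)) = -4 + 2*(⅕ + y/5) = -4 + (⅖ + 2*y/5) = -18/5 + 2*y/5)
w*s + a(3) = 9*50 + (-18/5 + (⅖)*3) = 450 + (-18/5 + 6/5) = 450 - 12/5 = 2238/5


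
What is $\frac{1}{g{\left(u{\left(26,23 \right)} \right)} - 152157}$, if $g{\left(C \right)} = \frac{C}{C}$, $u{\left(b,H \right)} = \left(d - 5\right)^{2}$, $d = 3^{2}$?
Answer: $- \frac{1}{152156} \approx -6.5722 \cdot 10^{-6}$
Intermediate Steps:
$d = 9$
$u{\left(b,H \right)} = 16$ ($u{\left(b,H \right)} = \left(9 - 5\right)^{2} = 4^{2} = 16$)
$g{\left(C \right)} = 1$
$\frac{1}{g{\left(u{\left(26,23 \right)} \right)} - 152157} = \frac{1}{1 - 152157} = \frac{1}{-152156} = - \frac{1}{152156}$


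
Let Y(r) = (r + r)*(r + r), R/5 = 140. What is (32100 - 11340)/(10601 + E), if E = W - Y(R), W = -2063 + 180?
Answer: -10380/975641 ≈ -0.010639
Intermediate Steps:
R = 700 (R = 5*140 = 700)
Y(r) = 4*r² (Y(r) = (2*r)*(2*r) = 4*r²)
W = -1883
E = -1961883 (E = -1883 - 4*700² = -1883 - 4*490000 = -1883 - 1*1960000 = -1883 - 1960000 = -1961883)
(32100 - 11340)/(10601 + E) = (32100 - 11340)/(10601 - 1961883) = 20760/(-1951282) = 20760*(-1/1951282) = -10380/975641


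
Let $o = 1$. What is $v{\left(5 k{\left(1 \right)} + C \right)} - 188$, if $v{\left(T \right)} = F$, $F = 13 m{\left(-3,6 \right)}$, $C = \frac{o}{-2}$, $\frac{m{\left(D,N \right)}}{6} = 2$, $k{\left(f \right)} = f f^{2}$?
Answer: $-32$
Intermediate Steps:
$k{\left(f \right)} = f^{3}$
$m{\left(D,N \right)} = 12$ ($m{\left(D,N \right)} = 6 \cdot 2 = 12$)
$C = - \frac{1}{2}$ ($C = 1 \frac{1}{-2} = 1 \left(- \frac{1}{2}\right) = - \frac{1}{2} \approx -0.5$)
$F = 156$ ($F = 13 \cdot 12 = 156$)
$v{\left(T \right)} = 156$
$v{\left(5 k{\left(1 \right)} + C \right)} - 188 = 156 - 188 = -32$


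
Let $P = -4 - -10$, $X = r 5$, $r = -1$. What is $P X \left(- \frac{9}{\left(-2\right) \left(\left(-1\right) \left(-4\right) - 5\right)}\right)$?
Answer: $135$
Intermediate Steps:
$X = -5$ ($X = \left(-1\right) 5 = -5$)
$P = 6$ ($P = -4 + 10 = 6$)
$P X \left(- \frac{9}{\left(-2\right) \left(\left(-1\right) \left(-4\right) - 5\right)}\right) = 6 \left(-5\right) \left(- \frac{9}{\left(-2\right) \left(\left(-1\right) \left(-4\right) - 5\right)}\right) = - 30 \left(- \frac{9}{\left(-2\right) \left(4 - 5\right)}\right) = - 30 \left(- \frac{9}{\left(-2\right) \left(-1\right)}\right) = - 30 \left(- \frac{9}{2}\right) = - 30 \left(\left(-9\right) \frac{1}{2}\right) = \left(-30\right) \left(- \frac{9}{2}\right) = 135$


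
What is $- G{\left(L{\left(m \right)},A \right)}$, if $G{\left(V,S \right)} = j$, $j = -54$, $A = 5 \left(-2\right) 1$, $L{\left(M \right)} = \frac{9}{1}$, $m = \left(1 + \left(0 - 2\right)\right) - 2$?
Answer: $54$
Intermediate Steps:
$m = -3$ ($m = \left(1 - 2\right) - 2 = -1 - 2 = -3$)
$L{\left(M \right)} = 9$ ($L{\left(M \right)} = 9 \cdot 1 = 9$)
$A = -10$ ($A = \left(-10\right) 1 = -10$)
$G{\left(V,S \right)} = -54$
$- G{\left(L{\left(m \right)},A \right)} = \left(-1\right) \left(-54\right) = 54$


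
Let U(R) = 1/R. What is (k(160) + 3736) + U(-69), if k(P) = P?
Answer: 268823/69 ≈ 3896.0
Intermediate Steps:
(k(160) + 3736) + U(-69) = (160 + 3736) + 1/(-69) = 3896 - 1/69 = 268823/69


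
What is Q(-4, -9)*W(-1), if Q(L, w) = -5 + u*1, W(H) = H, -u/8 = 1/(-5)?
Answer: 17/5 ≈ 3.4000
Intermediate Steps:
u = 8/5 (u = -8/(-5) = -8*(-1)/5 = -8*(-1/5) = 8/5 ≈ 1.6000)
Q(L, w) = -17/5 (Q(L, w) = -5 + (8/5)*1 = -5 + 8/5 = -17/5)
Q(-4, -9)*W(-1) = -17/5*(-1) = 17/5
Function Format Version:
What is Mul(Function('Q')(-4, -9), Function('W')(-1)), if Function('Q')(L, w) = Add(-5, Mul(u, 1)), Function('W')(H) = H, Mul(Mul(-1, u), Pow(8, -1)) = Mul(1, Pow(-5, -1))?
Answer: Rational(17, 5) ≈ 3.4000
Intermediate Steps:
u = Rational(8, 5) (u = Mul(-8, Mul(1, Pow(-5, -1))) = Mul(-8, Mul(1, Rational(-1, 5))) = Mul(-8, Rational(-1, 5)) = Rational(8, 5) ≈ 1.6000)
Function('Q')(L, w) = Rational(-17, 5) (Function('Q')(L, w) = Add(-5, Mul(Rational(8, 5), 1)) = Add(-5, Rational(8, 5)) = Rational(-17, 5))
Mul(Function('Q')(-4, -9), Function('W')(-1)) = Mul(Rational(-17, 5), -1) = Rational(17, 5)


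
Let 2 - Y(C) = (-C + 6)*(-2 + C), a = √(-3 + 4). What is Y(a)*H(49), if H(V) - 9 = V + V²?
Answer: 17213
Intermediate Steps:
a = 1 (a = √1 = 1)
Y(C) = 2 - (-2 + C)*(6 - C) (Y(C) = 2 - (-C + 6)*(-2 + C) = 2 - (6 - C)*(-2 + C) = 2 - (-2 + C)*(6 - C))
H(V) = 9 + V + V² (H(V) = 9 + (V + V²) = 9 + V + V²)
Y(a)*H(49) = (14 + 1² - 8*1)*(9 + 49 + 49²) = (14 + 1 - 8)*(9 + 49 + 2401) = 7*2459 = 17213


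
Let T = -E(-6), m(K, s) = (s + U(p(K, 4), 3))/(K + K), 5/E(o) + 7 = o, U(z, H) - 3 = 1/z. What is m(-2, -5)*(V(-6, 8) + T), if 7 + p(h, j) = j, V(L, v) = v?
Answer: 763/156 ≈ 4.8910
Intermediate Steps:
p(h, j) = -7 + j
U(z, H) = 3 + 1/z
E(o) = 5/(-7 + o)
m(K, s) = (8/3 + s)/(2*K) (m(K, s) = (s + (3 + 1/(-7 + 4)))/(K + K) = (s + (3 + 1/(-3)))/((2*K)) = (s + (3 - ⅓))*(1/(2*K)) = (s + 8/3)*(1/(2*K)) = (8/3 + s)*(1/(2*K)) = (8/3 + s)/(2*K))
T = 5/13 (T = -5/(-7 - 6) = -5/(-13) = -5*(-1)/13 = -1*(-5/13) = 5/13 ≈ 0.38462)
m(-2, -5)*(V(-6, 8) + T) = ((⅙)*(8 + 3*(-5))/(-2))*(8 + 5/13) = ((⅙)*(-½)*(8 - 15))*(109/13) = ((⅙)*(-½)*(-7))*(109/13) = (7/12)*(109/13) = 763/156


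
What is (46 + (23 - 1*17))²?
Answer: 2704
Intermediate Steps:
(46 + (23 - 1*17))² = (46 + (23 - 17))² = (46 + 6)² = 52² = 2704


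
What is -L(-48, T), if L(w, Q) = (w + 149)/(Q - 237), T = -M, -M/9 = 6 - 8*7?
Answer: 101/687 ≈ 0.14702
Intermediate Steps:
M = 450 (M = -9*(6 - 8*7) = -9*(6 - 56) = -9*(-50) = 450)
T = -450 (T = -1*450 = -450)
L(w, Q) = (149 + w)/(-237 + Q)
-L(-48, T) = -(149 - 48)/(-237 - 450) = -101/(-687) = -(-1)*101/687 = -1*(-101/687) = 101/687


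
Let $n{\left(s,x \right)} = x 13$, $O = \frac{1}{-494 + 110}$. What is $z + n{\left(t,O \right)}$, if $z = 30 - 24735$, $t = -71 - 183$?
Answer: $- \frac{9486733}{384} \approx -24705.0$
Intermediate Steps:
$t = -254$
$O = - \frac{1}{384}$ ($O = \frac{1}{-384} = - \frac{1}{384} \approx -0.0026042$)
$n{\left(s,x \right)} = 13 x$
$z = -24705$ ($z = 30 - 24735 = -24705$)
$z + n{\left(t,O \right)} = -24705 + 13 \left(- \frac{1}{384}\right) = -24705 - \frac{13}{384} = - \frac{9486733}{384}$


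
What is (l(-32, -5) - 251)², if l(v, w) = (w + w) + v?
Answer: 85849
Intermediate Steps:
l(v, w) = v + 2*w (l(v, w) = 2*w + v = v + 2*w)
(l(-32, -5) - 251)² = ((-32 + 2*(-5)) - 251)² = ((-32 - 10) - 251)² = (-42 - 251)² = (-293)² = 85849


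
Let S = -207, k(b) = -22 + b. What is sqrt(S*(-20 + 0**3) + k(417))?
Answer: sqrt(4535) ≈ 67.342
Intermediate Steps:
sqrt(S*(-20 + 0**3) + k(417)) = sqrt(-207*(-20 + 0**3) + (-22 + 417)) = sqrt(-207*(-20 + 0) + 395) = sqrt(-207*(-20) + 395) = sqrt(4140 + 395) = sqrt(4535)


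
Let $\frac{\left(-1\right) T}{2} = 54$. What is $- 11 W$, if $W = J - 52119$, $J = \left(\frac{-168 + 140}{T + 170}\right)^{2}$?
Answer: $\frac{550947793}{961} \approx 5.7331 \cdot 10^{5}$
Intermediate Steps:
$T = -108$ ($T = \left(-2\right) 54 = -108$)
$J = \frac{196}{961}$ ($J = \left(\frac{-168 + 140}{-108 + 170}\right)^{2} = \left(- \frac{28}{62}\right)^{2} = \left(\left(-28\right) \frac{1}{62}\right)^{2} = \left(- \frac{14}{31}\right)^{2} = \frac{196}{961} \approx 0.20395$)
$W = - \frac{50086163}{961}$ ($W = \frac{196}{961} - 52119 = - \frac{50086163}{961} \approx -52119.0$)
$- 11 W = \left(-11\right) \left(- \frac{50086163}{961}\right) = \frac{550947793}{961}$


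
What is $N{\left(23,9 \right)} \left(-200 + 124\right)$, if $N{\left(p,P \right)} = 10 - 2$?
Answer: $-608$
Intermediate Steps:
$N{\left(p,P \right)} = 8$ ($N{\left(p,P \right)} = 10 - 2 = 8$)
$N{\left(23,9 \right)} \left(-200 + 124\right) = 8 \left(-200 + 124\right) = 8 \left(-76\right) = -608$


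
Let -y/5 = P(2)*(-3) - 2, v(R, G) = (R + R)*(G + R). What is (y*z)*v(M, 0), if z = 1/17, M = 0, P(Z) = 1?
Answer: 0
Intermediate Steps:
v(R, G) = 2*R*(G + R) (v(R, G) = (2*R)*(G + R) = 2*R*(G + R))
z = 1/17 ≈ 0.058824
y = 25 (y = -5*(1*(-3) - 2) = -5*(-3 - 2) = -5*(-5) = 25)
(y*z)*v(M, 0) = (25*(1/17))*(2*0*(0 + 0)) = 25*(2*0*0)/17 = (25/17)*0 = 0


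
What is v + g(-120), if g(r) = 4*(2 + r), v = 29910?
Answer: 29438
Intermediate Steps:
g(r) = 8 + 4*r
v + g(-120) = 29910 + (8 + 4*(-120)) = 29910 + (8 - 480) = 29910 - 472 = 29438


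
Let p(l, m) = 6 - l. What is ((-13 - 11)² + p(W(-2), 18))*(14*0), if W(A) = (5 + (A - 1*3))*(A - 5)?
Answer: 0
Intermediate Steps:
W(A) = (-5 + A)*(2 + A) (W(A) = (5 + (A - 3))*(-5 + A) = (5 + (-3 + A))*(-5 + A) = (2 + A)*(-5 + A) = (-5 + A)*(2 + A))
((-13 - 11)² + p(W(-2), 18))*(14*0) = ((-13 - 11)² + (6 - (-10 + (-2)² - 3*(-2))))*(14*0) = ((-24)² + (6 - (-10 + 4 + 6)))*0 = (576 + (6 - 1*0))*0 = (576 + (6 + 0))*0 = (576 + 6)*0 = 582*0 = 0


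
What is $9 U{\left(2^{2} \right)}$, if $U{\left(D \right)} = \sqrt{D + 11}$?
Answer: $9 \sqrt{15} \approx 34.857$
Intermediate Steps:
$U{\left(D \right)} = \sqrt{11 + D}$
$9 U{\left(2^{2} \right)} = 9 \sqrt{11 + 2^{2}} = 9 \sqrt{11 + 4} = 9 \sqrt{15}$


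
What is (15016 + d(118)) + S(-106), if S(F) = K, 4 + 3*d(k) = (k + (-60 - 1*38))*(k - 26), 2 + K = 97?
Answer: 15723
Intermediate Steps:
K = 95 (K = -2 + 97 = 95)
d(k) = -4/3 + (-98 + k)*(-26 + k)/3 (d(k) = -4/3 + ((k + (-60 - 1*38))*(k - 26))/3 = -4/3 + ((k + (-60 - 38))*(-26 + k))/3 = -4/3 + ((k - 98)*(-26 + k))/3 = -4/3 + ((-98 + k)*(-26 + k))/3 = -4/3 + (-98 + k)*(-26 + k)/3)
S(F) = 95
(15016 + d(118)) + S(-106) = (15016 + (848 - 124/3*118 + (⅓)*118²)) + 95 = (15016 + (848 - 14632/3 + (⅓)*13924)) + 95 = (15016 + (848 - 14632/3 + 13924/3)) + 95 = (15016 + 612) + 95 = 15628 + 95 = 15723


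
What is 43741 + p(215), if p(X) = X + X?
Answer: 44171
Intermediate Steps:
p(X) = 2*X
43741 + p(215) = 43741 + 2*215 = 43741 + 430 = 44171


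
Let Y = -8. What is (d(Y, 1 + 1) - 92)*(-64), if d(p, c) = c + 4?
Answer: 5504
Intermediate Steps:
d(p, c) = 4 + c
(d(Y, 1 + 1) - 92)*(-64) = ((4 + (1 + 1)) - 92)*(-64) = ((4 + 2) - 92)*(-64) = (6 - 92)*(-64) = -86*(-64) = 5504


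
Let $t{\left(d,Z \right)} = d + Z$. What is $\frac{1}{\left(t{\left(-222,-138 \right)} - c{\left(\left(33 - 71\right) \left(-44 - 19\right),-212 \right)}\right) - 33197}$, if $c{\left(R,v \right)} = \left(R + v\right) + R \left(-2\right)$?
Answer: $- \frac{1}{30951} \approx -3.2309 \cdot 10^{-5}$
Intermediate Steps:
$c{\left(R,v \right)} = v - R$ ($c{\left(R,v \right)} = \left(R + v\right) - 2 R = v - R$)
$t{\left(d,Z \right)} = Z + d$
$\frac{1}{\left(t{\left(-222,-138 \right)} - c{\left(\left(33 - 71\right) \left(-44 - 19\right),-212 \right)}\right) - 33197} = \frac{1}{\left(\left(-138 - 222\right) - \left(-212 - \left(33 - 71\right) \left(-44 - 19\right)\right)\right) - 33197} = \frac{1}{\left(-360 - \left(-212 - \left(-38\right) \left(-63\right)\right)\right) - 33197} = \frac{1}{\left(-360 - \left(-212 - 2394\right)\right) - 33197} = \frac{1}{\left(-360 - -2606\right) - 33197} = \frac{1}{\left(-360 + 2606\right) - 33197} = \frac{1}{2246 - 33197} = \frac{1}{-30951} = - \frac{1}{30951}$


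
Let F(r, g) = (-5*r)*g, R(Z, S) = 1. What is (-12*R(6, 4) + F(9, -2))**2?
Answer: 6084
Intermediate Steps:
F(r, g) = -5*g*r
(-12*R(6, 4) + F(9, -2))**2 = (-12*1 - 5*(-2)*9)**2 = (-12 + 90)**2 = 78**2 = 6084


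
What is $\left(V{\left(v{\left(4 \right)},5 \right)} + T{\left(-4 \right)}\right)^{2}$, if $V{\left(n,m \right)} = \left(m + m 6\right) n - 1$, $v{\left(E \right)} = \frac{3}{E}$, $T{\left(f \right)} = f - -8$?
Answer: $\frac{13689}{16} \approx 855.56$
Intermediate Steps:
$T{\left(f \right)} = 8 + f$ ($T{\left(f \right)} = f + 8 = 8 + f$)
$V{\left(n,m \right)} = -1 + 7 m n$ ($V{\left(n,m \right)} = \left(m + 6 m\right) n - 1 = 7 m n - 1 = -1 + 7 m n$)
$\left(V{\left(v{\left(4 \right)},5 \right)} + T{\left(-4 \right)}\right)^{2} = \left(\left(-1 + 7 \cdot 5 \cdot \frac{3}{4}\right) + \left(8 - 4\right)\right)^{2} = \left(\left(-1 + 7 \cdot 5 \cdot 3 \cdot \frac{1}{4}\right) + 4\right)^{2} = \left(\left(-1 + 7 \cdot 5 \cdot \frac{3}{4}\right) + 4\right)^{2} = \left(\left(-1 + \frac{105}{4}\right) + 4\right)^{2} = \left(\frac{101}{4} + 4\right)^{2} = \left(\frac{117}{4}\right)^{2} = \frac{13689}{16}$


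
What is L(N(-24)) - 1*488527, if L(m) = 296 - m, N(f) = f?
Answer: -488207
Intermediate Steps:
L(N(-24)) - 1*488527 = (296 - 1*(-24)) - 1*488527 = (296 + 24) - 488527 = 320 - 488527 = -488207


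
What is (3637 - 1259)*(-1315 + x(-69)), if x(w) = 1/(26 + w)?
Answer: -134466388/43 ≈ -3.1271e+6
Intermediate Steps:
(3637 - 1259)*(-1315 + x(-69)) = (3637 - 1259)*(-1315 + 1/(26 - 69)) = 2378*(-1315 + 1/(-43)) = 2378*(-1315 - 1/43) = 2378*(-56546/43) = -134466388/43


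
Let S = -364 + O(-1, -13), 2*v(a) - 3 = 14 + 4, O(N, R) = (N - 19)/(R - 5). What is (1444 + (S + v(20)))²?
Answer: 386083201/324 ≈ 1.1916e+6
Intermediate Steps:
O(N, R) = (-19 + N)/(-5 + R)
v(a) = 21/2 (v(a) = 3/2 + (14 + 4)/2 = 3/2 + (½)*18 = 3/2 + 9 = 21/2)
S = -3266/9 (S = -364 + (-19 - 1)/(-5 - 13) = -364 - 20/(-18) = -364 - 1/18*(-20) = -364 + 10/9 = -3266/9 ≈ -362.89)
(1444 + (S + v(20)))² = (1444 + (-3266/9 + 21/2))² = (1444 - 6343/18)² = (19649/18)² = 386083201/324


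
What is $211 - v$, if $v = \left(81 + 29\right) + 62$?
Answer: $39$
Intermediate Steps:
$v = 172$ ($v = 110 + 62 = 172$)
$211 - v = 211 - 172 = 39$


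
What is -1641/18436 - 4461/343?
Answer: -82805859/6323548 ≈ -13.095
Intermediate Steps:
-1641/18436 - 4461/343 = -82805859/6323548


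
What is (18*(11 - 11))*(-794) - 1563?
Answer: -1563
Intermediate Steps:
(18*(11 - 11))*(-794) - 1563 = (18*0)*(-794) - 1563 = 0*(-794) - 1563 = 0 - 1563 = -1563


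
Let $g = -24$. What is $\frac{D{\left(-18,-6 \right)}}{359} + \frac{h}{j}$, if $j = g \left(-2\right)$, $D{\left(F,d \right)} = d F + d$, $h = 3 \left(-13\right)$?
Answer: $- \frac{3035}{5744} \approx -0.52838$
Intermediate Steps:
$h = -39$
$D{\left(F,d \right)} = d + F d$ ($D{\left(F,d \right)} = F d + d = d + F d$)
$j = 48$ ($j = \left(-24\right) \left(-2\right) = 48$)
$\frac{D{\left(-18,-6 \right)}}{359} + \frac{h}{j} = \frac{\left(-6\right) \left(1 - 18\right)}{359} - \frac{39}{48} = \left(-6\right) \left(-17\right) \frac{1}{359} - \frac{13}{16} = 102 \cdot \frac{1}{359} - \frac{13}{16} = \frac{102}{359} - \frac{13}{16} = - \frac{3035}{5744}$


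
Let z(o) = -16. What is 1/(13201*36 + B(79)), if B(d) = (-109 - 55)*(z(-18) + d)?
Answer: 1/464904 ≈ 2.1510e-6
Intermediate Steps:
B(d) = 2624 - 164*d (B(d) = (-109 - 55)*(-16 + d) = -164*(-16 + d) = 2624 - 164*d)
1/(13201*36 + B(79)) = 1/(13201*36 + (2624 - 164*79)) = 1/(475236 + (2624 - 12956)) = 1/(475236 - 10332) = 1/464904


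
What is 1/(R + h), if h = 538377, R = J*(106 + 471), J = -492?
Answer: 1/254493 ≈ 3.9294e-6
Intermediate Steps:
R = -283884 (R = -492*(106 + 471) = -492*577 = -283884)
1/(R + h) = 1/(-283884 + 538377) = 1/254493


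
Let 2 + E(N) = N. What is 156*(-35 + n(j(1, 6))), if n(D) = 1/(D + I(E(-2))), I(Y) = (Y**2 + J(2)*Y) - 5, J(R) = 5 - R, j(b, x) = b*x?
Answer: -27144/5 ≈ -5428.8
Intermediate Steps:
E(N) = -2 + N
I(Y) = -5 + Y**2 + 3*Y (I(Y) = (Y**2 + (5 - 1*2)*Y) - 5 = (Y**2 + (5 - 2)*Y) - 5 = (Y**2 + 3*Y) - 5 = -5 + Y**2 + 3*Y)
n(D) = 1/(-1 + D) (n(D) = 1/(D + (-5 + (-2 - 2)**2 + 3*(-2 - 2))) = 1/(D + (-5 + (-4)**2 + 3*(-4))) = 1/(D + (-5 + 16 - 12)) = 1/(D - 1) = 1/(-1 + D))
156*(-35 + n(j(1, 6))) = 156*(-35 + 1/(-1 + 1*6)) = 156*(-35 + 1/(-1 + 6)) = 156*(-35 + 1/5) = 156*(-174/5) = -27144/5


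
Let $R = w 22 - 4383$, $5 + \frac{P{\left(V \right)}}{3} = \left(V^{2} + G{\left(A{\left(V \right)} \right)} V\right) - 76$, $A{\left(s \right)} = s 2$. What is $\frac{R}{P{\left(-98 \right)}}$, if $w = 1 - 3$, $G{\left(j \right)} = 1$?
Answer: $- \frac{4427}{28275} \approx -0.15657$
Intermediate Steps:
$A{\left(s \right)} = 2 s$
$w = -2$ ($w = 1 - 3 = -2$)
$P{\left(V \right)} = -243 + 3 V + 3 V^{2}$ ($P{\left(V \right)} = -15 + 3 \left(\left(V^{2} + 1 V\right) - 76\right) = -15 + 3 \left(\left(V^{2} + V\right) - 76\right) = -15 + 3 \left(\left(V + V^{2}\right) - 76\right) = -15 + 3 \left(-76 + V + V^{2}\right) = -15 + \left(-228 + 3 V + 3 V^{2}\right) = -243 + 3 V + 3 V^{2}$)
$R = -4427$ ($R = \left(-2\right) 22 - 4383 = -44 - 4383 = -4427$)
$\frac{R}{P{\left(-98 \right)}} = - \frac{4427}{-243 + 3 \left(-98\right) + 3 \left(-98\right)^{2}} = - \frac{4427}{-243 - 294 + 3 \cdot 9604} = - \frac{4427}{-243 - 294 + 28812} = - \frac{4427}{28275}$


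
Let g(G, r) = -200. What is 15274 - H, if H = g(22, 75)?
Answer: 15474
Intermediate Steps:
H = -200
15274 - H = 15274 - 1*(-200) = 15274 + 200 = 15474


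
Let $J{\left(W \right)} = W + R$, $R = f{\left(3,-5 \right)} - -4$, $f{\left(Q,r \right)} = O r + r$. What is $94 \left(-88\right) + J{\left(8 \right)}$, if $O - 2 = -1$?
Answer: $-8270$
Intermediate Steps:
$O = 1$ ($O = 2 - 1 = 1$)
$f{\left(Q,r \right)} = 2 r$ ($f{\left(Q,r \right)} = 1 r + r = r + r = 2 r$)
$R = -6$ ($R = 2 \left(-5\right) - -4 = -10 + 4 = -6$)
$J{\left(W \right)} = -6 + W$ ($J{\left(W \right)} = W - 6 = -6 + W$)
$94 \left(-88\right) + J{\left(8 \right)} = 94 \left(-88\right) + \left(-6 + 8\right) = -8272 + 2 = -8270$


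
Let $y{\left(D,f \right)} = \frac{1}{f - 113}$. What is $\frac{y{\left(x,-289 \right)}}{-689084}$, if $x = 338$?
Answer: $\frac{1}{277011768} \approx 3.61 \cdot 10^{-9}$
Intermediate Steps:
$y{\left(D,f \right)} = \frac{1}{-113 + f}$
$\frac{y{\left(x,-289 \right)}}{-689084} = \frac{1}{\left(-113 - 289\right) \left(-689084\right)} = \frac{1}{-402} \left(- \frac{1}{689084}\right) = \left(- \frac{1}{402}\right) \left(- \frac{1}{689084}\right) = \frac{1}{277011768}$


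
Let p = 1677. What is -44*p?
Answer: -73788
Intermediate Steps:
-44*p = -44*1677 = -73788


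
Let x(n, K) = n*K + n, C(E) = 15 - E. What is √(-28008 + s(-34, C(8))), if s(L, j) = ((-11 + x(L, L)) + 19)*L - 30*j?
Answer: I*√66638 ≈ 258.14*I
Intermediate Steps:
x(n, K) = n + K*n (x(n, K) = K*n + n = n + K*n)
s(L, j) = -30*j + L*(8 + L*(1 + L)) (s(L, j) = ((-11 + L*(1 + L)) + 19)*L - 30*j = (8 + L*(1 + L))*L - 30*j = L*(8 + L*(1 + L)) - 30*j = -30*j + L*(8 + L*(1 + L)))
√(-28008 + s(-34, C(8))) = √(-28008 + (-30*(15 - 1*8) + 8*(-34) + (-34)²*(1 - 34))) = √(-28008 + (-30*(15 - 8) - 272 + 1156*(-33))) = √(-28008 + (-30*7 - 272 - 38148)) = √(-28008 + (-210 - 272 - 38148)) = √(-28008 - 38630) = √(-66638) = I*√66638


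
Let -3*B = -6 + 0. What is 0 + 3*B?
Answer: 6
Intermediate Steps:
B = 2 (B = -(-6 + 0)/3 = -⅓*(-6) = 2)
0 + 3*B = 0 + 3*2 = 0 + 6 = 6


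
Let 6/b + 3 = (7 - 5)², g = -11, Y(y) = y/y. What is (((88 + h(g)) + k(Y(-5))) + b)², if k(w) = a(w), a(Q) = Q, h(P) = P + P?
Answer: 5329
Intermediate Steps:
Y(y) = 1
b = 6 (b = 6/(-3 + (7 - 5)²) = 6/(-3 + 2²) = 6/(-3 + 4) = 6/1 = 6*1 = 6)
h(P) = 2*P
k(w) = w
(((88 + h(g)) + k(Y(-5))) + b)² = (((88 + 2*(-11)) + 1) + 6)² = (((88 - 22) + 1) + 6)² = ((66 + 1) + 6)² = (67 + 6)² = 73² = 5329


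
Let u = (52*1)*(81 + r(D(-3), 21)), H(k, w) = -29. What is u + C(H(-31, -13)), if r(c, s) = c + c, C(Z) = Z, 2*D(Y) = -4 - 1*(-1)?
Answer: 4027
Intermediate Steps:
D(Y) = -3/2 (D(Y) = (-4 - 1*(-1))/2 = (-4 + 1)/2 = (½)*(-3) = -3/2)
r(c, s) = 2*c
u = 4056 (u = (52*1)*(81 + 2*(-3/2)) = 52*(81 - 3) = 52*78 = 4056)
u + C(H(-31, -13)) = 4056 - 29 = 4027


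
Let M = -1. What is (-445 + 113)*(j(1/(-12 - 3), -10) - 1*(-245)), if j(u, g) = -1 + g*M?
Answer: -84328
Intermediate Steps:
j(u, g) = -1 - g (j(u, g) = -1 + g*(-1) = -1 - g)
(-445 + 113)*(j(1/(-12 - 3), -10) - 1*(-245)) = (-445 + 113)*((-1 - 1*(-10)) - 1*(-245)) = -332*((-1 + 10) + 245) = -332*(9 + 245) = -332*254 = -84328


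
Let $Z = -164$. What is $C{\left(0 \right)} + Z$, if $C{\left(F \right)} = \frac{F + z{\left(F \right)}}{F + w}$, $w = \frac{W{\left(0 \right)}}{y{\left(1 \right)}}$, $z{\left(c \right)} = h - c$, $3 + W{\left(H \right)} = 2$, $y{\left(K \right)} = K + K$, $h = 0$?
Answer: $-164$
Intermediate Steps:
$y{\left(K \right)} = 2 K$
$W{\left(H \right)} = -1$ ($W{\left(H \right)} = -3 + 2 = -1$)
$z{\left(c \right)} = - c$ ($z{\left(c \right)} = 0 - c = - c$)
$w = - \frac{1}{2}$ ($w = - \frac{1}{2 \cdot 1} = - \frac{1}{2} \approx -0.5$)
$C{\left(F \right)} = 0$ ($C{\left(F \right)} = \frac{F - F}{F - \frac{1}{2}} = \frac{0}{- \frac{1}{2} + F} = 0$)
$C{\left(0 \right)} + Z = 0 - 164 = -164$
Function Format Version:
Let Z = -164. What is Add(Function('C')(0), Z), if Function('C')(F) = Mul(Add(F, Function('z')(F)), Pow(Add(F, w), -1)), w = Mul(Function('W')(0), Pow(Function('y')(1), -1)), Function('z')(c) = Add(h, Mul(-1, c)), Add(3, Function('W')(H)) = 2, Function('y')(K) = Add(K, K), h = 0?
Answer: -164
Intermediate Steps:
Function('y')(K) = Mul(2, K)
Function('W')(H) = -1 (Function('W')(H) = Add(-3, 2) = -1)
Function('z')(c) = Mul(-1, c) (Function('z')(c) = Add(0, Mul(-1, c)) = Mul(-1, c))
w = Rational(-1, 2) (w = Mul(-1, Pow(Mul(2, 1), -1)) = Mul(-1, Pow(2, -1)) = Mul(-1, Rational(1, 2)) = Rational(-1, 2) ≈ -0.50000)
Function('C')(F) = 0 (Function('C')(F) = Mul(Add(F, Mul(-1, F)), Pow(Add(F, Rational(-1, 2)), -1)) = Mul(0, Pow(Add(Rational(-1, 2), F), -1)) = 0)
Add(Function('C')(0), Z) = Add(0, -164) = -164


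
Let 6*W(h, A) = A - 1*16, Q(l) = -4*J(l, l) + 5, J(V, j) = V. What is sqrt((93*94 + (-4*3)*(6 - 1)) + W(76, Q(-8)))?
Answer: sqrt(34742)/2 ≈ 93.196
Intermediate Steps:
Q(l) = 5 - 4*l (Q(l) = -4*l + 5 = 5 - 4*l)
W(h, A) = -8/3 + A/6 (W(h, A) = (A - 1*16)/6 = (A - 16)/6 = (-16 + A)/6 = -8/3 + A/6)
sqrt((93*94 + (-4*3)*(6 - 1)) + W(76, Q(-8))) = sqrt((93*94 + (-4*3)*(6 - 1)) + (-8/3 + (5 - 4*(-8))/6)) = sqrt((8742 - 12*5) + (-8/3 + (5 + 32)/6)) = sqrt((8742 - 60) + (-8/3 + (1/6)*37)) = sqrt(8682 + (-8/3 + 37/6)) = sqrt(8682 + 7/2) = sqrt(17371/2) = sqrt(34742)/2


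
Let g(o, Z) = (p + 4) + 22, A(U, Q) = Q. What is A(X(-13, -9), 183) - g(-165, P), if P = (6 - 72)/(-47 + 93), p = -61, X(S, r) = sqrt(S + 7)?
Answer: 218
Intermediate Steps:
X(S, r) = sqrt(7 + S)
P = -33/23 (P = -66/46 = -66*1/46 = -33/23 ≈ -1.4348)
g(o, Z) = -35 (g(o, Z) = (-61 + 4) + 22 = -57 + 22 = -35)
A(X(-13, -9), 183) - g(-165, P) = 183 - 1*(-35) = 183 + 35 = 218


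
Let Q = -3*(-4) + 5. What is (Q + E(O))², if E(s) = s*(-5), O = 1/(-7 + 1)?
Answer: 11449/36 ≈ 318.03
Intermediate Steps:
O = -⅙ (O = 1/(-6) = -⅙ ≈ -0.16667)
Q = 17 (Q = 12 + 5 = 17)
E(s) = -5*s
(Q + E(O))² = (17 - 5*(-⅙))² = (17 + ⅚)² = (107/6)² = 11449/36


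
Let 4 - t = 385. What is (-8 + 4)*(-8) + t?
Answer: -349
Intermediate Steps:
t = -381 (t = 4 - 1*385 = 4 - 385 = -381)
(-8 + 4)*(-8) + t = (-8 + 4)*(-8) - 381 = -4*(-8) - 381 = 32 - 381 = -349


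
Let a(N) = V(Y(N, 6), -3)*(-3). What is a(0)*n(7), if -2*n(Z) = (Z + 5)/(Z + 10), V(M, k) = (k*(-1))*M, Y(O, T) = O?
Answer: 0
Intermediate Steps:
V(M, k) = -M*k (V(M, k) = (-k)*M = -M*k)
n(Z) = -(5 + Z)/(2*(10 + Z)) (n(Z) = -(Z + 5)/(2*(Z + 10)) = -(5 + Z)/(2*(10 + Z)))
a(N) = -9*N (a(N) = -1*N*(-3)*(-3) = (3*N)*(-3) = -9*N)
a(0)*n(7) = (-9*0)*((-5 - 1*7)/(2*(10 + 7))) = 0*((½)*(-5 - 7)/17) = 0*((½)*(1/17)*(-12)) = 0*(-6/17) = 0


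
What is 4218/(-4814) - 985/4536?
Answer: -11937319/10918152 ≈ -1.0933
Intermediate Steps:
4218/(-4814) - 985/4536 = 4218*(-1/4814) - 985*1/4536 = -2109/2407 - 985/4536 = -11937319/10918152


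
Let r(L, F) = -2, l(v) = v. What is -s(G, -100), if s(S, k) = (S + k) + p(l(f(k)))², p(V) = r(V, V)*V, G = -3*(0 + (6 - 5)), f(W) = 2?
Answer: 87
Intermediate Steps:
G = -3 (G = -3*(0 + 1) = -3*1 = -3)
p(V) = -2*V
s(S, k) = 16 + S + k (s(S, k) = (S + k) + (-2*2)² = (S + k) + (-4)² = (S + k) + 16 = 16 + S + k)
-s(G, -100) = -(16 - 3 - 100) = -1*(-87) = 87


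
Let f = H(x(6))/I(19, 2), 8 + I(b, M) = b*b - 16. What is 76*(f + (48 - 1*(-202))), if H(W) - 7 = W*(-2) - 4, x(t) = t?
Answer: 6402316/337 ≈ 18998.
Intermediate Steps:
I(b, M) = -24 + b² (I(b, M) = -8 + (b*b - 16) = -8 + (b² - 16) = -8 + (-16 + b²) = -24 + b²)
H(W) = 3 - 2*W (H(W) = 7 + (W*(-2) - 4) = 7 + (-2*W - 4) = 7 + (-4 - 2*W) = 3 - 2*W)
f = -9/337 (f = (3 - 2*6)/(-24 + 19²) = (3 - 12)/(-24 + 361) = -9/337 ≈ -0.026706)
76*(f + (48 - 1*(-202))) = 76*(-9/337 + (48 - 1*(-202))) = 76*(-9/337 + (48 + 202)) = 76*(-9/337 + 250) = 76*(84241/337) = 6402316/337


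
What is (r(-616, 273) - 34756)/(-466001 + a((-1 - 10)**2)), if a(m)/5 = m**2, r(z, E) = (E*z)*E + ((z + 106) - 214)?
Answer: 11486336/98199 ≈ 116.97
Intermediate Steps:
r(z, E) = -108 + z + z*E**2 (r(z, E) = z*E**2 + ((106 + z) - 214) = z*E**2 + (-108 + z) = -108 + z + z*E**2)
a(m) = 5*m**2
(r(-616, 273) - 34756)/(-466001 + a((-1 - 10)**2)) = ((-108 - 616 - 616*273**2) - 34756)/(-466001 + 5*((-1 - 10)**2)**2) = ((-108 - 616 - 616*74529) - 34756)/(-466001 + 5*((-11)**2)**2) = ((-108 - 616 - 45909864) - 34756)/(-466001 + 5*121**2) = (-45910588 - 34756)/(-466001 + 5*14641) = -45945344/(-466001 + 73205) = -45945344/(-392796) = -45945344*(-1/392796) = 11486336/98199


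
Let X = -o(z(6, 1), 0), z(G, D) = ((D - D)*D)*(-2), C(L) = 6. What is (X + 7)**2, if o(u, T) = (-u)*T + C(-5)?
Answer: 1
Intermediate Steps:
z(G, D) = 0 (z(G, D) = (0*D)*(-2) = 0*(-2) = 0)
o(u, T) = 6 - T*u (o(u, T) = (-u)*T + 6 = -T*u + 6 = 6 - T*u)
X = -6 (X = -(6 - 1*0*0) = -(6 + 0) = -1*6 = -6)
(X + 7)**2 = (-6 + 7)**2 = 1**2 = 1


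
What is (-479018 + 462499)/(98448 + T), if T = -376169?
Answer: 16519/277721 ≈ 0.059481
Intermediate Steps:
(-479018 + 462499)/(98448 + T) = (-479018 + 462499)/(98448 - 376169) = -16519/(-277721) = -16519*(-1/277721) = 16519/277721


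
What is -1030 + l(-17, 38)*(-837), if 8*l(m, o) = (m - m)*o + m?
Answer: 5989/8 ≈ 748.63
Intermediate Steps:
l(m, o) = m/8 (l(m, o) = ((m - m)*o + m)/8 = (0*o + m)/8 = (0 + m)/8 = m/8)
-1030 + l(-17, 38)*(-837) = -1030 + ((⅛)*(-17))*(-837) = -1030 - 17/8*(-837) = -1030 + 14229/8 = 5989/8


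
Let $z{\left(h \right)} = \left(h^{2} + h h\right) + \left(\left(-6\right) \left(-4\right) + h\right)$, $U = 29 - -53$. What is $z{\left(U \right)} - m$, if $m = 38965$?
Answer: $-25411$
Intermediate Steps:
$U = 82$ ($U = 29 + 53 = 82$)
$z{\left(h \right)} = 24 + h + 2 h^{2}$ ($z{\left(h \right)} = \left(h^{2} + h^{2}\right) + \left(24 + h\right) = 2 h^{2} + \left(24 + h\right) = 24 + h + 2 h^{2}$)
$z{\left(U \right)} - m = \left(24 + 82 + 2 \cdot 82^{2}\right) - 38965 = \left(24 + 82 + 2 \cdot 6724\right) - 38965 = \left(24 + 82 + 13448\right) - 38965 = 13554 - 38965 = -25411$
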